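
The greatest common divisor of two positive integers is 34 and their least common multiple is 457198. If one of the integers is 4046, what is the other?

For two integers, gcd × lcm = product, so the other is (34 × 457198) / 4046 = 15544732 / 4046 = 3842.

3842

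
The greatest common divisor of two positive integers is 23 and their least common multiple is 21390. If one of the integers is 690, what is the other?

For two integers, gcd × lcm = product, so the other is (23 × 21390) / 690 = 491970 / 690 = 713.

713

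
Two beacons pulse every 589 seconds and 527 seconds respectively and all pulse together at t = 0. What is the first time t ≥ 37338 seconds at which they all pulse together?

40052 seconds

Joint pulses occur at multiples of LCM(589, 527).
589 = 19 × 31
527 = 17 × 31
LCM(589, 527) = 17 × 19 × 31 = 10013.
Smallest multiple of 10013 that is ≥ 37338: ⌈37338/10013⌉ × 10013 = 4 × 10013 = 40052.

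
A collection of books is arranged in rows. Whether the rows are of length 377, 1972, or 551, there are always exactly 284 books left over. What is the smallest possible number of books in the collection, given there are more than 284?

N − 284 must be a common multiple of 377, 1972, and 551.
377 = 13 × 29
1972 = 2^2 × 17 × 29
551 = 19 × 29
LCM(377, 1972, 551) = 2^2 × 13 × 17 × 19 × 29 = 487084.
Smallest N > 284 is LCM + 284 = 487084 + 284 = 487368.

487368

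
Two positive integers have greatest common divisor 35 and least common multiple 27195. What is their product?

951825

For any two positive integers, gcd × lcm = product = 35 × 27195 = 951825.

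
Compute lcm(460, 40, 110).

10120

460 = 2^2 × 5 × 23
40 = 2^3 × 5
110 = 2 × 5 × 11
LCM(460, 40, 110) = 2^3 × 5 × 11 × 23 = 10120.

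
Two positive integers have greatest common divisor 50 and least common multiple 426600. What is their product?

21330000

For any two positive integers, gcd × lcm = product = 50 × 426600 = 21330000.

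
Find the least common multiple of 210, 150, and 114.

19950

210 = 2 × 3 × 5 × 7
150 = 2 × 3 × 5^2
114 = 2 × 3 × 19
LCM(210, 150, 114) = 2 × 3 × 5^2 × 7 × 19 = 19950.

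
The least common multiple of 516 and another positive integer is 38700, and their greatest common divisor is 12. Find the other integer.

900

gcd × lcm = product of the two integers, so the other integer is (12 × 38700) / 516 = 900.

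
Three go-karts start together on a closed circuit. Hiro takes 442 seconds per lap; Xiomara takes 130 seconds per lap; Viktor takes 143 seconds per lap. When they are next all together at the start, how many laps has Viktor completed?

They are all back at their starting positions together after one LCM of the periods.
442 = 2 × 13 × 17
130 = 2 × 5 × 13
143 = 11 × 13
LCM(442, 130, 143) = 2 × 5 × 11 × 13 × 17 = 24310.
Laps for period 143: 24310 / 143 = 170.

170 laps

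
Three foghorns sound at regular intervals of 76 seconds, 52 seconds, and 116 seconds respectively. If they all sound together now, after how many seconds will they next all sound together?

28652 seconds

They coincide at every common multiple of the periods; the first is the LCM.
76 = 2^2 × 19
52 = 2^2 × 13
116 = 2^2 × 29
LCM(76, 52, 116) = 2^2 × 13 × 19 × 29 = 28652.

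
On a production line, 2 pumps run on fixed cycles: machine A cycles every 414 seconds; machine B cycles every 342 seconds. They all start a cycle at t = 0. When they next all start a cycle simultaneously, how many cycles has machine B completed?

The first common completion time is the LCM of the periods.
414 = 2 × 3^2 × 23
342 = 2 × 3^2 × 19
LCM(414, 342) = 2 × 3^2 × 19 × 23 = 7866.
Cycles for period 342: 7866 / 342 = 23.

23 cycles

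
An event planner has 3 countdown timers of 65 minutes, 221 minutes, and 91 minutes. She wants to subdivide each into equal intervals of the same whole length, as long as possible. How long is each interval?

13 minutes

The interval must divide each timer length; the longest such is the gcd.
65 = 5 × 13
221 = 13 × 17
91 = 7 × 13
gcd(65, 221, 91) = 13.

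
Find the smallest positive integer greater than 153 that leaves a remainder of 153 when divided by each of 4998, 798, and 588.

190077

N − 153 must be a common multiple of 4998, 798, and 588.
4998 = 2 × 3 × 7^2 × 17
798 = 2 × 3 × 7 × 19
588 = 2^2 × 3 × 7^2
LCM(4998, 798, 588) = 2^2 × 3 × 7^2 × 17 × 19 = 189924.
Smallest N > 153 is LCM + 153 = 189924 + 153 = 190077.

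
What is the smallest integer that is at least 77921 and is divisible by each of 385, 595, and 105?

The integer must be a common multiple of 385, 595, and 105, so a multiple of their LCM.
385 = 5 × 7 × 11
595 = 5 × 7 × 17
105 = 3 × 5 × 7
LCM(385, 595, 105) = 3 × 5 × 7 × 11 × 17 = 19635.
Smallest multiple of 19635 that is ≥ 77921: ⌈77921/19635⌉ × 19635 = 4 × 19635 = 78540.

78540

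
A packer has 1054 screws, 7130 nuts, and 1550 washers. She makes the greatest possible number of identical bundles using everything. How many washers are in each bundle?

Number of bundles = gcd(1054, 7130, 1550).
1054 = 2 × 17 × 31
7130 = 2 × 5 × 23 × 31
1550 = 2 × 5^2 × 31
gcd(1054, 7130, 1550) = 2 × 31 = 62.
washers per bundle = 1550 / 62 = 25.

25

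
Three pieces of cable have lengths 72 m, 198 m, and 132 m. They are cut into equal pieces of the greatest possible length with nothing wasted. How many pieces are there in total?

Piece length = gcd(72, 198, 132).
72 = 2^3 × 3^2
198 = 2 × 3^2 × 11
132 = 2^2 × 3 × 11
gcd(72, 198, 132) = 2 × 3 = 6.
Total pieces = 72/6 + 198/6 + 132/6 = 12 + 33 + 22 = 67.

67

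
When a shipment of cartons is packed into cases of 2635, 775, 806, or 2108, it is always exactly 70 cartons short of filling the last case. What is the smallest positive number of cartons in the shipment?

685030

Being 70 short of a full case of size k means N ≡ −70 (mod k), i.e. N + 70 is a multiple of each size.
2635 = 5 × 17 × 31
775 = 5^2 × 31
806 = 2 × 13 × 31
2108 = 2^2 × 17 × 31
LCM(2635, 775, 806, 2108) = 2^2 × 5^2 × 13 × 17 × 31 = 685100.
Smallest positive N is 685100 − 70 = 685030.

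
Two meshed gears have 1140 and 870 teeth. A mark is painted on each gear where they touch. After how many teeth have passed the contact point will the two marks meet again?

33060 teeth

We need the least common multiple of the intervals.
1140 = 2^2 × 3 × 5 × 19
870 = 2 × 3 × 5 × 29
LCM(1140, 870) = 2^2 × 3 × 5 × 19 × 29 = 33060.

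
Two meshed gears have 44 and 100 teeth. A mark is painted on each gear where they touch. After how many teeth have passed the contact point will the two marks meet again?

1100 teeth

They coincide at every common multiple of the periods; the first is the LCM.
44 = 2^2 × 11
100 = 2^2 × 5^2
LCM(44, 100) = 2^2 × 5^2 × 11 = 1100.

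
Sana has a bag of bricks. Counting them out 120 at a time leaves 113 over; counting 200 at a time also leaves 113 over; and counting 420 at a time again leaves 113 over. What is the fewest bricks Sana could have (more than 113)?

4313

N − 113 must be a common multiple of 120, 200, and 420.
120 = 2^3 × 3 × 5
200 = 2^3 × 5^2
420 = 2^2 × 3 × 5 × 7
LCM(120, 200, 420) = 2^3 × 3 × 5^2 × 7 = 4200.
Smallest N > 113 is LCM + 113 = 4200 + 113 = 4313.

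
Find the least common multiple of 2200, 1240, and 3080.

2200 = 2^3 × 5^2 × 11
1240 = 2^3 × 5 × 31
3080 = 2^3 × 5 × 7 × 11
LCM(2200, 1240, 3080) = 2^3 × 5^2 × 7 × 11 × 31 = 477400.

477400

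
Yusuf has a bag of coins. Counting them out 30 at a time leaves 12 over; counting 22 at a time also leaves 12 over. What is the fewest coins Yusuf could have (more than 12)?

N − 12 must be a common multiple of 30 and 22.
30 = 2 × 3 × 5
22 = 2 × 11
LCM(30, 22) = 2 × 3 × 5 × 11 = 330.
Smallest N > 12 is LCM + 12 = 330 + 12 = 342.

342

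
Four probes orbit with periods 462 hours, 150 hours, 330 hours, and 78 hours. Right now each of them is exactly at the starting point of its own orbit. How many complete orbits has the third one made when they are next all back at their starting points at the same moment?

455 orbits

All finish a whole number of cycles simultaneously at t = LCM of the periods.
462 = 2 × 3 × 7 × 11
150 = 2 × 3 × 5^2
330 = 2 × 3 × 5 × 11
78 = 2 × 3 × 13
LCM(462, 150, 330, 78) = 2 × 3 × 5^2 × 7 × 11 × 13 = 150150.
Orbits for period 330: 150150 / 330 = 455.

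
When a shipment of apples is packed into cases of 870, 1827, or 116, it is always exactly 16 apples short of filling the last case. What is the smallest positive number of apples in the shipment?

36524

Being 16 short of a full case of size k means N ≡ −16 (mod k), i.e. N + 16 is a multiple of each size.
870 = 2 × 3 × 5 × 29
1827 = 3^2 × 7 × 29
116 = 2^2 × 29
LCM(870, 1827, 116) = 2^2 × 3^2 × 5 × 7 × 29 = 36540.
Smallest positive N is 36540 − 16 = 36524.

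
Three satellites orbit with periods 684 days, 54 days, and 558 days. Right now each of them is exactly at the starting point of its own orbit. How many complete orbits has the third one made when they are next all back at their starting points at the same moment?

114 orbits

All finish a whole number of cycles simultaneously at t = LCM of the periods.
684 = 2^2 × 3^2 × 19
54 = 2 × 3^3
558 = 2 × 3^2 × 31
LCM(684, 54, 558) = 2^2 × 3^3 × 19 × 31 = 63612.
Orbits for period 558: 63612 / 558 = 114.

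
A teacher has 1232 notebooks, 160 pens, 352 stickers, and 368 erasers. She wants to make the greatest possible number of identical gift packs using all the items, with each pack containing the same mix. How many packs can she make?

16 packs

The pack count must divide each quantity, so the greatest is gcd(1232, 160, 352, 368).
1232 = 2^4 × 7 × 11
160 = 2^5 × 5
352 = 2^5 × 11
368 = 2^4 × 23
gcd(1232, 160, 352, 368) = 2^4 = 16.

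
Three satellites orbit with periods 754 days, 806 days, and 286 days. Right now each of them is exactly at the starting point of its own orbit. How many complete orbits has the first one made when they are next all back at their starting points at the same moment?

341 orbits

All finish a whole number of cycles simultaneously at t = LCM of the periods.
754 = 2 × 13 × 29
806 = 2 × 13 × 31
286 = 2 × 11 × 13
LCM(754, 806, 286) = 2 × 11 × 13 × 29 × 31 = 257114.
Orbits for period 754: 257114 / 754 = 341.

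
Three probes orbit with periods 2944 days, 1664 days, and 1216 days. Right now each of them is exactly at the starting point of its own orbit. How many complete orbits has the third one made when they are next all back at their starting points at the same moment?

598 orbits

They are all back at their starting positions together after one LCM of the periods.
2944 = 2^7 × 23
1664 = 2^7 × 13
1216 = 2^6 × 19
LCM(2944, 1664, 1216) = 2^7 × 13 × 19 × 23 = 727168.
Orbits for period 1216: 727168 / 1216 = 598.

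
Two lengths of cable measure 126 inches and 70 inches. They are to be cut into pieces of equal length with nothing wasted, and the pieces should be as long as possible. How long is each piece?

14 inches

The greatest length dividing all of 126 and 70 is their gcd.
126 = 2 × 3^2 × 7
70 = 2 × 5 × 7
gcd(126, 70) = 2 × 7 = 14.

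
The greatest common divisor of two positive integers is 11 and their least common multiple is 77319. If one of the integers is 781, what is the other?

1089

For two integers, gcd × lcm = product, so the other is (11 × 77319) / 781 = 850509 / 781 = 1089.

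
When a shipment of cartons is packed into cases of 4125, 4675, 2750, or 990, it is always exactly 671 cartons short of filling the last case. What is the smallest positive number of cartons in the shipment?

420079

Being 671 short of a full case of size k means N ≡ −671 (mod k), i.e. N + 671 is a multiple of each size.
4125 = 3 × 5^3 × 11
4675 = 5^2 × 11 × 17
2750 = 2 × 5^3 × 11
990 = 2 × 3^2 × 5 × 11
LCM(4125, 4675, 2750, 990) = 2 × 3^2 × 5^3 × 11 × 17 = 420750.
Smallest positive N is 420750 − 671 = 420079.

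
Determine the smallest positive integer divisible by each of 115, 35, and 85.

115 = 5 × 23
35 = 5 × 7
85 = 5 × 17
LCM(115, 35, 85) = 5 × 7 × 17 × 23 = 13685.

13685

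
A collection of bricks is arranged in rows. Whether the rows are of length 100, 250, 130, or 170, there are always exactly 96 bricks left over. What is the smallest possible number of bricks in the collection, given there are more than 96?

110596

N − 96 must be a common multiple of 100, 250, 130, and 170.
100 = 2^2 × 5^2
250 = 2 × 5^3
130 = 2 × 5 × 13
170 = 2 × 5 × 17
LCM(100, 250, 130, 170) = 2^2 × 5^3 × 13 × 17 = 110500.
Smallest N > 96 is LCM + 96 = 110500 + 96 = 110596.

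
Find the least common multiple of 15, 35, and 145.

3045

15 = 3 × 5
35 = 5 × 7
145 = 5 × 29
LCM(15, 35, 145) = 3 × 5 × 7 × 29 = 3045.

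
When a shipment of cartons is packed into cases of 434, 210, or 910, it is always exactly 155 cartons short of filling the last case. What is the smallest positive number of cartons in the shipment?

84475

Being 155 short of a full case of size k means N ≡ −155 (mod k), i.e. N + 155 is a multiple of each size.
434 = 2 × 7 × 31
210 = 2 × 3 × 5 × 7
910 = 2 × 5 × 7 × 13
LCM(434, 210, 910) = 2 × 3 × 5 × 7 × 13 × 31 = 84630.
Smallest positive N is 84630 − 155 = 84475.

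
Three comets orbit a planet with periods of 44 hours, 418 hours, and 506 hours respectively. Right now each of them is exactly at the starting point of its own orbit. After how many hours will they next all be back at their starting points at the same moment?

19228 hours

We need the least common multiple of the intervals.
44 = 2^2 × 11
418 = 2 × 11 × 19
506 = 2 × 11 × 23
LCM(44, 418, 506) = 2^2 × 11 × 19 × 23 = 19228.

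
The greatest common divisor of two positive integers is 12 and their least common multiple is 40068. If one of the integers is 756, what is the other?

636

For two integers, gcd × lcm = product, so the other is (12 × 40068) / 756 = 480816 / 756 = 636.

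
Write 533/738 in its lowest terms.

13/18

533 = 13 × 41
738 = 2 × 3^2 × 41
gcd(533, 738) = 41.
Divide numerator and denominator by 41: 533/738 = 13/18.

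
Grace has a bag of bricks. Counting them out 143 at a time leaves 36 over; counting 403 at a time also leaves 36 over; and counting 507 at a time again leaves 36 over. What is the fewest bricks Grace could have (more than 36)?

N − 36 must be a common multiple of 143, 403, and 507.
143 = 11 × 13
403 = 13 × 31
507 = 3 × 13^2
LCM(143, 403, 507) = 3 × 11 × 13^2 × 31 = 172887.
Smallest N > 36 is LCM + 36 = 172887 + 36 = 172923.

172923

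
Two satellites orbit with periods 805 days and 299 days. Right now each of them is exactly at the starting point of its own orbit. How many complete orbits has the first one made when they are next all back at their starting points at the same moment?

They are all back at their starting positions together after one LCM of the periods.
805 = 5 × 7 × 23
299 = 13 × 23
LCM(805, 299) = 5 × 7 × 13 × 23 = 10465.
Orbits for period 805: 10465 / 805 = 13.

13 orbits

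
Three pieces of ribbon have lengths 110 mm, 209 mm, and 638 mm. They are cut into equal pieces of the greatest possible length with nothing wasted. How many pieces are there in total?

Piece length = gcd(110, 209, 638).
110 = 2 × 5 × 11
209 = 11 × 19
638 = 2 × 11 × 29
gcd(110, 209, 638) = 11.
Total pieces = 110/11 + 209/11 + 638/11 = 10 + 19 + 58 = 87.

87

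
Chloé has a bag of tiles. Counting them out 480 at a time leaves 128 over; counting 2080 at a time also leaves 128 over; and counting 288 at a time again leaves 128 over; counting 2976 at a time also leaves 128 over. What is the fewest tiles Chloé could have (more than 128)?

N − 128 must be a common multiple of 480, 2080, 288, and 2976.
480 = 2^5 × 3 × 5
2080 = 2^5 × 5 × 13
288 = 2^5 × 3^2
2976 = 2^5 × 3 × 31
LCM(480, 2080, 288, 2976) = 2^5 × 3^2 × 5 × 13 × 31 = 580320.
Smallest N > 128 is LCM + 128 = 580320 + 128 = 580448.

580448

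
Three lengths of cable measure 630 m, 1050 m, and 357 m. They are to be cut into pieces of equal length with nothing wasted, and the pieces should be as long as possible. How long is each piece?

Each piece length must divide every original length, so the longest possible is gcd(630, 1050, 357).
630 = 2 × 3^2 × 5 × 7
1050 = 2 × 3 × 5^2 × 7
357 = 3 × 7 × 17
gcd(630, 1050, 357) = 3 × 7 = 21.

21 m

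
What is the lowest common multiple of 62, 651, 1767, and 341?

272118

62 = 2 × 31
651 = 3 × 7 × 31
1767 = 3 × 19 × 31
341 = 11 × 31
LCM(62, 651, 1767, 341) = 2 × 3 × 7 × 11 × 19 × 31 = 272118.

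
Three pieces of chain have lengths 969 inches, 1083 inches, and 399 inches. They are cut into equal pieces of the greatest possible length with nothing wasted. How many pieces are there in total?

Piece length = gcd(969, 1083, 399).
969 = 3 × 17 × 19
1083 = 3 × 19^2
399 = 3 × 7 × 19
gcd(969, 1083, 399) = 3 × 19 = 57.
Total pieces = 969/57 + 1083/57 + 399/57 = 17 + 19 + 7 = 43.

43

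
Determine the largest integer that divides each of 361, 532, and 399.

361 = 19^2
532 = 2^2 × 7 × 19
399 = 3 × 7 × 19
gcd(361, 532, 399) = 19.

19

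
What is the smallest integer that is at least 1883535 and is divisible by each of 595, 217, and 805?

2121175

The integer must be a common multiple of 595, 217, and 805, so a multiple of their LCM.
595 = 5 × 7 × 17
217 = 7 × 31
805 = 5 × 7 × 23
LCM(595, 217, 805) = 5 × 7 × 17 × 23 × 31 = 424235.
Smallest multiple of 424235 that is ≥ 1883535: ⌈1883535/424235⌉ × 424235 = 5 × 424235 = 2121175.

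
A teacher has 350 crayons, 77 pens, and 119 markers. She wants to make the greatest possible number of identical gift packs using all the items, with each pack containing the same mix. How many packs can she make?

7 packs

The pack count must divide each quantity, so the greatest is gcd(350, 77, 119).
350 = 2 × 5^2 × 7
77 = 7 × 11
119 = 7 × 17
gcd(350, 77, 119) = 7.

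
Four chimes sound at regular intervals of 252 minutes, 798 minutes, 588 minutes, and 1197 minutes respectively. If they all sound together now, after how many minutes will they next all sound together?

They coincide at every common multiple of the periods; the first is the LCM.
252 = 2^2 × 3^2 × 7
798 = 2 × 3 × 7 × 19
588 = 2^2 × 3 × 7^2
1197 = 3^2 × 7 × 19
LCM(252, 798, 588, 1197) = 2^2 × 3^2 × 7^2 × 19 = 33516.

33516 minutes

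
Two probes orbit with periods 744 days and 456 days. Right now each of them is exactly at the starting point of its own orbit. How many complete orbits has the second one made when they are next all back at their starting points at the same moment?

They are all back at their starting positions together after one LCM of the periods.
744 = 2^3 × 3 × 31
456 = 2^3 × 3 × 19
LCM(744, 456) = 2^3 × 3 × 19 × 31 = 14136.
Orbits for period 456: 14136 / 456 = 31.

31 orbits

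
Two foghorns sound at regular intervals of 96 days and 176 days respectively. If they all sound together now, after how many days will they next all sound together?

The first simultaneous occurrence is after LCM of the individual periods.
96 = 2^5 × 3
176 = 2^4 × 11
LCM(96, 176) = 2^5 × 3 × 11 = 1056.

1056 days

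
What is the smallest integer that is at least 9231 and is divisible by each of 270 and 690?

12420

The integer must be a common multiple of 270 and 690, so a multiple of their LCM.
270 = 2 × 3^3 × 5
690 = 2 × 3 × 5 × 23
LCM(270, 690) = 2 × 3^3 × 5 × 23 = 6210.
Smallest multiple of 6210 that is ≥ 9231: ⌈9231/6210⌉ × 6210 = 2 × 6210 = 12420.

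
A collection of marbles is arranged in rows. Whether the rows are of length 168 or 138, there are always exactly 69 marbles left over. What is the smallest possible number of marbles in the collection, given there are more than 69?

3933

N − 69 must be a common multiple of 168 and 138.
168 = 2^3 × 3 × 7
138 = 2 × 3 × 23
LCM(168, 138) = 2^3 × 3 × 7 × 23 = 3864.
Smallest N > 69 is LCM + 69 = 3864 + 69 = 3933.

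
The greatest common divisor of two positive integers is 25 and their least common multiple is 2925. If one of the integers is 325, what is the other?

For two integers, gcd × lcm = product, so the other is (25 × 2925) / 325 = 73125 / 325 = 225.

225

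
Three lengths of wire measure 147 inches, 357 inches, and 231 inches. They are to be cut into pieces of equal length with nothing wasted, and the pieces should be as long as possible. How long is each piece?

21 inches

Each piece length must divide every original length, so the longest possible is gcd(147, 357, 231).
147 = 3 × 7^2
357 = 3 × 7 × 17
231 = 3 × 7 × 11
gcd(147, 357, 231) = 3 × 7 = 21.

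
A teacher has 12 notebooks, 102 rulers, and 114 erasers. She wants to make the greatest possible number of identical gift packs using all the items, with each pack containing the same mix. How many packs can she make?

The pack count must divide each quantity, so the greatest is gcd(12, 102, 114).
12 = 2^2 × 3
102 = 2 × 3 × 17
114 = 2 × 3 × 19
gcd(12, 102, 114) = 2 × 3 = 6.

6 packs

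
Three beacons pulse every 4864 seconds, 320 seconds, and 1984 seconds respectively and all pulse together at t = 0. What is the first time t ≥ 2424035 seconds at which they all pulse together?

3015680 seconds

Joint pulses occur at multiples of LCM(4864, 320, 1984).
4864 = 2^8 × 19
320 = 2^6 × 5
1984 = 2^6 × 31
LCM(4864, 320, 1984) = 2^8 × 5 × 19 × 31 = 753920.
Smallest multiple of 753920 that is ≥ 2424035: ⌈2424035/753920⌉ × 753920 = 4 × 753920 = 3015680.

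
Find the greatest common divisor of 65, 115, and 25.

65 = 5 × 13
115 = 5 × 23
25 = 5^2
gcd(65, 115, 25) = 5.

5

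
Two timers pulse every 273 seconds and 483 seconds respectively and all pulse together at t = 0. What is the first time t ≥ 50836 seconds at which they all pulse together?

56511 seconds

Joint pulses occur at multiples of LCM(273, 483).
273 = 3 × 7 × 13
483 = 3 × 7 × 23
LCM(273, 483) = 3 × 7 × 13 × 23 = 6279.
Smallest multiple of 6279 that is ≥ 50836: ⌈50836/6279⌉ × 6279 = 9 × 6279 = 56511.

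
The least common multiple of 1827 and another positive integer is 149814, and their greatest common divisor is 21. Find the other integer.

gcd × lcm = product of the two integers, so the other integer is (21 × 149814) / 1827 = 1722.

1722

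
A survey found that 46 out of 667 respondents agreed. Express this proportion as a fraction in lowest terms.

2/29

46 = 2 × 23
667 = 23 × 29
gcd(46, 667) = 23.
Divide numerator and denominator by 23: 46/667 = 2/29.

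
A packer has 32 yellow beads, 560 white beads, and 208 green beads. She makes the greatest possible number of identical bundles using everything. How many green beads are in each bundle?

Number of bundles = gcd(32, 560, 208).
32 = 2^5
560 = 2^4 × 5 × 7
208 = 2^4 × 13
gcd(32, 560, 208) = 2^4 = 16.
green beads per bundle = 208 / 16 = 13.

13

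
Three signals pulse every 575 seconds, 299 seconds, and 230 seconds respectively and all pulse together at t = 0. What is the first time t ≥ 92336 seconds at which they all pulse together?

104650 seconds

Joint pulses occur at multiples of LCM(575, 299, 230).
575 = 5^2 × 23
299 = 13 × 23
230 = 2 × 5 × 23
LCM(575, 299, 230) = 2 × 5^2 × 13 × 23 = 14950.
Smallest multiple of 14950 that is ≥ 92336: ⌈92336/14950⌉ × 14950 = 7 × 14950 = 104650.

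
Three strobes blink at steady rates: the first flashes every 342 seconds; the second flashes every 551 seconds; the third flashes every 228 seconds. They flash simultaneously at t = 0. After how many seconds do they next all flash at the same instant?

19836 seconds

They coincide at every common multiple of the periods; the first is the LCM.
342 = 2 × 3^2 × 19
551 = 19 × 29
228 = 2^2 × 3 × 19
LCM(342, 551, 228) = 2^2 × 3^2 × 19 × 29 = 19836.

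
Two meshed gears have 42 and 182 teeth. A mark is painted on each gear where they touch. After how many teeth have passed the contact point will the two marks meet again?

We need the least common multiple of the intervals.
42 = 2 × 3 × 7
182 = 2 × 7 × 13
LCM(42, 182) = 2 × 3 × 7 × 13 = 546.

546 teeth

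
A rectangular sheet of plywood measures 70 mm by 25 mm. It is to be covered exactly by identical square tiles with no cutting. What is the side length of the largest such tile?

5 mm

By the Euclidean algorithm:
70 = 2 × 25 + 20
25 = 1 × 20 + 5
20 = 4 × 5 + 0
gcd(70, 25) = 5.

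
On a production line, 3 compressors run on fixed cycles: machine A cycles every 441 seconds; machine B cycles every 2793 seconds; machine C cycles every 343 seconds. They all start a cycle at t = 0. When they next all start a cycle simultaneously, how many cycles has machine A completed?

All finish a whole number of cycles simultaneously at t = LCM of the periods.
441 = 3^2 × 7^2
2793 = 3 × 7^2 × 19
343 = 7^3
LCM(441, 2793, 343) = 3^2 × 7^3 × 19 = 58653.
Cycles for period 441: 58653 / 441 = 133.

133 cycles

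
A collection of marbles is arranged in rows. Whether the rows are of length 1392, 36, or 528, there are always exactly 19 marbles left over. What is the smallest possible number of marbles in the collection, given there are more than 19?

45955

N − 19 must be a common multiple of 1392, 36, and 528.
1392 = 2^4 × 3 × 29
36 = 2^2 × 3^2
528 = 2^4 × 3 × 11
LCM(1392, 36, 528) = 2^4 × 3^2 × 11 × 29 = 45936.
Smallest N > 19 is LCM + 19 = 45936 + 19 = 45955.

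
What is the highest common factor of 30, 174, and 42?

6

30 = 2 × 3 × 5
174 = 2 × 3 × 29
42 = 2 × 3 × 7
gcd(30, 174, 42) = 2 × 3 = 6.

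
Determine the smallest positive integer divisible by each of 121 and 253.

121 = 11^2
253 = 11 × 23
LCM(121, 253) = 11^2 × 23 = 2783.

2783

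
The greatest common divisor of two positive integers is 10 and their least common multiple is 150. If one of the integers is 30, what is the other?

For two integers, gcd × lcm = product, so the other is (10 × 150) / 30 = 1500 / 30 = 50.

50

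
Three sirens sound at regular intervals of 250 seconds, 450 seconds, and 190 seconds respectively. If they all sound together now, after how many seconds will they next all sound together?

They coincide at every common multiple of the periods; the first is the LCM.
250 = 2 × 5^3
450 = 2 × 3^2 × 5^2
190 = 2 × 5 × 19
LCM(250, 450, 190) = 2 × 3^2 × 5^3 × 19 = 42750.

42750 seconds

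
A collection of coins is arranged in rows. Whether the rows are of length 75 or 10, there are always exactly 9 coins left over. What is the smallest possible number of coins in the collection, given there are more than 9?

N − 9 must be a common multiple of 75 and 10.
75 = 3 × 5^2
10 = 2 × 5
LCM(75, 10) = 2 × 3 × 5^2 = 150.
Smallest N > 9 is LCM + 9 = 150 + 9 = 159.

159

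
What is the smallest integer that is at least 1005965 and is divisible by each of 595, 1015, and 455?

1121575

The integer must be a common multiple of 595, 1015, and 455, so a multiple of their LCM.
595 = 5 × 7 × 17
1015 = 5 × 7 × 29
455 = 5 × 7 × 13
LCM(595, 1015, 455) = 5 × 7 × 13 × 17 × 29 = 224315.
Smallest multiple of 224315 that is ≥ 1005965: ⌈1005965/224315⌉ × 224315 = 5 × 224315 = 1121575.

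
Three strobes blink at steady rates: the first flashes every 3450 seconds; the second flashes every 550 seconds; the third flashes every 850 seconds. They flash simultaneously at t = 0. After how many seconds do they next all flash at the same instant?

645150 seconds

They coincide at every common multiple of the periods; the first is the LCM.
3450 = 2 × 3 × 5^2 × 23
550 = 2 × 5^2 × 11
850 = 2 × 5^2 × 17
LCM(3450, 550, 850) = 2 × 3 × 5^2 × 11 × 17 × 23 = 645150.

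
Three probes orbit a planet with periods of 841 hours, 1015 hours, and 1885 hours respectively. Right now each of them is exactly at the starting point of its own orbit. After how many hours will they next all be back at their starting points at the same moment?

382655 hours

They coincide at every common multiple of the periods; the first is the LCM.
841 = 29^2
1015 = 5 × 7 × 29
1885 = 5 × 13 × 29
LCM(841, 1015, 1885) = 5 × 7 × 13 × 29^2 = 382655.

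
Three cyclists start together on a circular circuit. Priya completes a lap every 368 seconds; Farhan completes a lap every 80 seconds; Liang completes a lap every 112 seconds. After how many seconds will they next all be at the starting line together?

They coincide at every common multiple of the periods; the first is the LCM.
368 = 2^4 × 23
80 = 2^4 × 5
112 = 2^4 × 7
LCM(368, 80, 112) = 2^4 × 5 × 7 × 23 = 12880.

12880 seconds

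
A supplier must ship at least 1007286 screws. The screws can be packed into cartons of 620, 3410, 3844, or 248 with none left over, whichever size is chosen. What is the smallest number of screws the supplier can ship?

The number of screws must be a common multiple of 620, 3410, 3844, and 248, so a multiple of their LCM.
620 = 2^2 × 5 × 31
3410 = 2 × 5 × 11 × 31
3844 = 2^2 × 31^2
248 = 2^3 × 31
LCM(620, 3410, 3844, 248) = 2^3 × 5 × 11 × 31^2 = 422840.
Smallest multiple of 422840 that is ≥ 1007286: ⌈1007286/422840⌉ × 422840 = 3 × 422840 = 1268520.

1268520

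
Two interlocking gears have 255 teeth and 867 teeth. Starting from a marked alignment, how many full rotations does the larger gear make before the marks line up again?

The first common completion time is the LCM of the periods.
255 = 3 × 5 × 17
867 = 3 × 17^2
LCM(255, 867) = 3 × 5 × 17^2 = 4335.
Rotations for period 867: 4335 / 867 = 5.

5 rotations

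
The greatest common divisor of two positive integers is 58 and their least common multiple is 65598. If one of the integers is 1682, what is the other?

2262

For two integers, gcd × lcm = product, so the other is (58 × 65598) / 1682 = 3804684 / 1682 = 2262.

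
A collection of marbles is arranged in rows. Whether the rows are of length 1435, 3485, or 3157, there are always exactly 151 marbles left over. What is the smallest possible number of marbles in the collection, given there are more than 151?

N − 151 must be a common multiple of 1435, 3485, and 3157.
1435 = 5 × 7 × 41
3485 = 5 × 17 × 41
3157 = 7 × 11 × 41
LCM(1435, 3485, 3157) = 5 × 7 × 11 × 17 × 41 = 268345.
Smallest N > 151 is LCM + 151 = 268345 + 151 = 268496.

268496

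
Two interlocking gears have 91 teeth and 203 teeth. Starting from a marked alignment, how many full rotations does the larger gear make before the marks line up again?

The first common completion time is the LCM of the periods.
91 = 7 × 13
203 = 7 × 29
LCM(91, 203) = 7 × 13 × 29 = 2639.
Rotations for period 203: 2639 / 203 = 13.

13 rotations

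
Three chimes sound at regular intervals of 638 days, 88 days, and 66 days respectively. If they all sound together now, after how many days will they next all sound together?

We need the least common multiple of the intervals.
638 = 2 × 11 × 29
88 = 2^3 × 11
66 = 2 × 3 × 11
LCM(638, 88, 66) = 2^3 × 3 × 11 × 29 = 7656.

7656 days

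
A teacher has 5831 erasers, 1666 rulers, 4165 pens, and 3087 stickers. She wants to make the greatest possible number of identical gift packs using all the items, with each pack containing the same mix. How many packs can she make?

The pack count must divide each quantity, so the greatest is gcd(5831, 1666, 4165, 3087).
5831 = 7^3 × 17
1666 = 2 × 7^2 × 17
4165 = 5 × 7^2 × 17
3087 = 3^2 × 7^3
gcd(5831, 1666, 4165, 3087) = 7^2 = 49.

49 packs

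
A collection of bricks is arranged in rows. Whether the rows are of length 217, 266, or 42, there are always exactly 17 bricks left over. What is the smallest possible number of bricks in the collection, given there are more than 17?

N − 17 must be a common multiple of 217, 266, and 42.
217 = 7 × 31
266 = 2 × 7 × 19
42 = 2 × 3 × 7
LCM(217, 266, 42) = 2 × 3 × 7 × 19 × 31 = 24738.
Smallest N > 17 is LCM + 17 = 24738 + 17 = 24755.

24755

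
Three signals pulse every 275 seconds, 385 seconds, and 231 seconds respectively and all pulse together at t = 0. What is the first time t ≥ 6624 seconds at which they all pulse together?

Joint pulses occur at multiples of LCM(275, 385, 231).
275 = 5^2 × 11
385 = 5 × 7 × 11
231 = 3 × 7 × 11
LCM(275, 385, 231) = 3 × 5^2 × 7 × 11 = 5775.
Smallest multiple of 5775 that is ≥ 6624: ⌈6624/5775⌉ × 5775 = 2 × 5775 = 11550.

11550 seconds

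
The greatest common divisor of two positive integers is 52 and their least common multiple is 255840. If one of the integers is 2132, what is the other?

6240

For two integers, gcd × lcm = product, so the other is (52 × 255840) / 2132 = 13303680 / 2132 = 6240.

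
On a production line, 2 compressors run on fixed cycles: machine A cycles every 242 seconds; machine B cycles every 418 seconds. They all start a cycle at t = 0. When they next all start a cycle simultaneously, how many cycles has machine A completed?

19 cycles

All finish a whole number of cycles simultaneously at t = LCM of the periods.
242 = 2 × 11^2
418 = 2 × 11 × 19
LCM(242, 418) = 2 × 11^2 × 19 = 4598.
Cycles for period 242: 4598 / 242 = 19.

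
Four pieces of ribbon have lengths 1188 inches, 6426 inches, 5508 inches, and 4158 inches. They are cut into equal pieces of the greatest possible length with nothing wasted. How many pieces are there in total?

320

Piece length = gcd(1188, 6426, 5508, 4158).
1188 = 2^2 × 3^3 × 11
6426 = 2 × 3^3 × 7 × 17
5508 = 2^2 × 3^4 × 17
4158 = 2 × 3^3 × 7 × 11
gcd(1188, 6426, 5508, 4158) = 2 × 3^3 = 54.
Total pieces = 1188/54 + 6426/54 + 5508/54 + 4158/54 = 22 + 119 + 102 + 77 = 320.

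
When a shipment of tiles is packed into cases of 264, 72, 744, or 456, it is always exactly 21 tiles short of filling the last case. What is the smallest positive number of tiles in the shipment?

466467

Being 21 short of a full case of size k means N ≡ −21 (mod k), i.e. N + 21 is a multiple of each size.
264 = 2^3 × 3 × 11
72 = 2^3 × 3^2
744 = 2^3 × 3 × 31
456 = 2^3 × 3 × 19
LCM(264, 72, 744, 456) = 2^3 × 3^2 × 11 × 19 × 31 = 466488.
Smallest positive N is 466488 − 21 = 466467.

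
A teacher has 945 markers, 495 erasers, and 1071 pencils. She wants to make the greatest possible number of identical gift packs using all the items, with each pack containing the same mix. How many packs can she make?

The pack count must divide each quantity, so the greatest is gcd(945, 495, 1071).
945 = 3^3 × 5 × 7
495 = 3^2 × 5 × 11
1071 = 3^2 × 7 × 17
gcd(945, 495, 1071) = 3^2 = 9.

9 packs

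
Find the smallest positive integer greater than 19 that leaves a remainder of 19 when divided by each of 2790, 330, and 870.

890029

N − 19 must be a common multiple of 2790, 330, and 870.
2790 = 2 × 3^2 × 5 × 31
330 = 2 × 3 × 5 × 11
870 = 2 × 3 × 5 × 29
LCM(2790, 330, 870) = 2 × 3^2 × 5 × 11 × 29 × 31 = 890010.
Smallest N > 19 is LCM + 19 = 890010 + 19 = 890029.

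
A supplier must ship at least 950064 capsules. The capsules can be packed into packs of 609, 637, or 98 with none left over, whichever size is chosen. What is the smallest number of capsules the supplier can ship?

997542

The number of capsules must be a common multiple of 609, 637, and 98, so a multiple of their LCM.
609 = 3 × 7 × 29
637 = 7^2 × 13
98 = 2 × 7^2
LCM(609, 637, 98) = 2 × 3 × 7^2 × 13 × 29 = 110838.
Smallest multiple of 110838 that is ≥ 950064: ⌈950064/110838⌉ × 110838 = 9 × 110838 = 997542.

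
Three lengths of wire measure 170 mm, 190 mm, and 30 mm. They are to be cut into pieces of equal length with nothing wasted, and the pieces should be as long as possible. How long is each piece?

The greatest length dividing all of 170, 190, and 30 is their gcd.
170 = 2 × 5 × 17
190 = 2 × 5 × 19
30 = 2 × 3 × 5
gcd(170, 190, 30) = 2 × 5 = 10.

10 mm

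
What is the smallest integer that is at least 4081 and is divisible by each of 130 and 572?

5720

The integer must be a common multiple of 130 and 572, so a multiple of their LCM.
130 = 2 × 5 × 13
572 = 2^2 × 11 × 13
LCM(130, 572) = 2^2 × 5 × 11 × 13 = 2860.
Smallest multiple of 2860 that is ≥ 4081: ⌈4081/2860⌉ × 2860 = 2 × 2860 = 5720.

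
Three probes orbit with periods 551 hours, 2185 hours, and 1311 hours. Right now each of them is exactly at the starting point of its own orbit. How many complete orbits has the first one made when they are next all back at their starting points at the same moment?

345 orbits

All finish a whole number of cycles simultaneously at t = LCM of the periods.
551 = 19 × 29
2185 = 5 × 19 × 23
1311 = 3 × 19 × 23
LCM(551, 2185, 1311) = 3 × 5 × 19 × 23 × 29 = 190095.
Orbits for period 551: 190095 / 551 = 345.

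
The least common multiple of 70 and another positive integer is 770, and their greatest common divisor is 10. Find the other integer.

110

gcd × lcm = product of the two integers, so the other integer is (10 × 770) / 70 = 110.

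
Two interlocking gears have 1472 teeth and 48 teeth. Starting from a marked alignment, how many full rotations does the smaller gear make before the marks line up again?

They are all back at their starting positions together after one LCM of the periods.
1472 = 2^6 × 23
48 = 2^4 × 3
LCM(1472, 48) = 2^6 × 3 × 23 = 4416.
Rotations for period 48: 4416 / 48 = 92.

92 rotations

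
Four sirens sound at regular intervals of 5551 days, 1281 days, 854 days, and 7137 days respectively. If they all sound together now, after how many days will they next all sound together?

They coincide at every common multiple of the periods; the first is the LCM.
5551 = 7 × 13 × 61
1281 = 3 × 7 × 61
854 = 2 × 7 × 61
7137 = 3^2 × 13 × 61
LCM(5551, 1281, 854, 7137) = 2 × 3^2 × 7 × 13 × 61 = 99918.

99918 days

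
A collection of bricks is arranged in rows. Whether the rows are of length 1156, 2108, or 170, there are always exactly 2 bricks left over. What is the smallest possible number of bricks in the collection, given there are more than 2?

N − 2 must be a common multiple of 1156, 2108, and 170.
1156 = 2^2 × 17^2
2108 = 2^2 × 17 × 31
170 = 2 × 5 × 17
LCM(1156, 2108, 170) = 2^2 × 5 × 17^2 × 31 = 179180.
Smallest N > 2 is LCM + 2 = 179180 + 2 = 179182.

179182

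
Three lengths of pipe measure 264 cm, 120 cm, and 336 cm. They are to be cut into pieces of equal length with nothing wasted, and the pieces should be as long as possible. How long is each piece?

The greatest length dividing all of 264, 120, and 336 is their gcd.
264 = 2^3 × 3 × 11
120 = 2^3 × 3 × 5
336 = 2^4 × 3 × 7
gcd(264, 120, 336) = 2^3 × 3 = 24.

24 cm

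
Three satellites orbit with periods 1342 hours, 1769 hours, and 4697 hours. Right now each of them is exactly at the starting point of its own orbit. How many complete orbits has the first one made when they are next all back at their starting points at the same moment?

The first common completion time is the LCM of the periods.
1342 = 2 × 11 × 61
1769 = 29 × 61
4697 = 7 × 11 × 61
LCM(1342, 1769, 4697) = 2 × 7 × 11 × 29 × 61 = 272426.
Orbits for period 1342: 272426 / 1342 = 203.

203 orbits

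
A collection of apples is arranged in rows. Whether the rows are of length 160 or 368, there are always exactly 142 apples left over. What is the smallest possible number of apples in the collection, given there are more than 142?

3822

N − 142 must be a common multiple of 160 and 368.
160 = 2^5 × 5
368 = 2^4 × 23
LCM(160, 368) = 2^5 × 5 × 23 = 3680.
Smallest N > 142 is LCM + 142 = 3680 + 142 = 3822.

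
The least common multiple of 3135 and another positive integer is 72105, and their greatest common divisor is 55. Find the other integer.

gcd × lcm = product of the two integers, so the other integer is (55 × 72105) / 3135 = 1265.

1265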